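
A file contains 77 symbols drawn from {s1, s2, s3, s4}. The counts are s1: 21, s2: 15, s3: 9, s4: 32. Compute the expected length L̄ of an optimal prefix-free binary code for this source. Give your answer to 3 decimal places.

1.896 bits/symbol

Probabilities are the counts divided by 77.
Repeatedly combine the two least-probable nodes; the expected code length is the sum of the merged weights.
merge 9/77 + 15/77 → 24/77
merge 3/11 + 24/77 → 45/77
merge 32/77 + 45/77 → 1
L = 24/77 + 45/77 + 1 = 146/77 ≈ 1.896 bits/symbol.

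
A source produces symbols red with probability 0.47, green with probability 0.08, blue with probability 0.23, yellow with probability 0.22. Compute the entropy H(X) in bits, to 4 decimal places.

H = −Σ pᵢ log₂ pᵢ.
−0.47·log₂(0.47) = 0.5120
−0.08·log₂(0.08) = 0.2915
−0.23·log₂(0.23) = 0.4877
−0.22·log₂(0.22) = 0.4806
Sum ≈ 1.7717 → 1.7717 bits.

1.7717 bits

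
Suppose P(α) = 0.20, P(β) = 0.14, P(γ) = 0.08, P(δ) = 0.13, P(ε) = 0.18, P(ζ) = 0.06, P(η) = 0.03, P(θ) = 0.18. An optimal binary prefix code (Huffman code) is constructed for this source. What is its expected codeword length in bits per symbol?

Repeatedly combine the two least-probable nodes; the expected code length is the sum of the merged weights.
merge 3/100 + 3/50 → 9/100
merge 2/25 + 9/100 → 17/100
merge 13/100 + 7/50 → 27/100
merge 17/100 + 9/50 → 7/20
merge 9/50 + 1/5 → 19/50
merge 27/100 + 7/20 → 31/50
merge 19/50 + 31/50 → 1
L = 9/100 + 17/100 + 27/100 + 7/20 + 19/50 + 31/50 + 1 = 72/25 = 2.88 bits/symbol.

2.88 bits/symbol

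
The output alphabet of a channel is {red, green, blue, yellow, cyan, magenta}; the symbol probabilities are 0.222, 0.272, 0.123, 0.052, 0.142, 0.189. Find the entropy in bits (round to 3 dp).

2.441 bits

H = −Σ pᵢ log₂ pᵢ.
−0.222·log₂(0.222) = 0.4820
−0.272·log₂(0.272) = 0.5109
−0.123·log₂(0.123) = 0.3719
−0.052·log₂(0.052) = 0.2218
−0.142·log₂(0.142) = 0.3999
−0.189·log₂(0.189) = 0.4543
Sum ≈ 2.4408 → 2.441 bits.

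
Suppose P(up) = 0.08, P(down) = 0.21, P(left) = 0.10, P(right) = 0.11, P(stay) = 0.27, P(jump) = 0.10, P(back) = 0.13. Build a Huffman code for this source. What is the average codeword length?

Repeatedly combine the two least-probable nodes; the expected code length is the sum of the merged weights.
merge 2/25 + 1/10 → 9/50
merge 1/10 + 11/100 → 21/100
merge 13/100 + 9/50 → 31/100
merge 21/100 + 21/100 → 21/50
merge 27/100 + 31/100 → 29/50
merge 21/50 + 29/50 → 1
L = 9/50 + 21/100 + 31/100 + 21/50 + 29/50 + 1 = 27/10 = 2.7 bits/symbol.

2.7 bits/symbol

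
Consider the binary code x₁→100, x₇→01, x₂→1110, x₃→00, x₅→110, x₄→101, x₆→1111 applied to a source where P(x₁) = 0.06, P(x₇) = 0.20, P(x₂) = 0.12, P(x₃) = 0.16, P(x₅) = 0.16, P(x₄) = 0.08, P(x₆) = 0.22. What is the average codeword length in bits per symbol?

L̄ = Σ pᵢ·ℓᵢ = 0.06·3 + 0.20·2 + 0.12·4 + 0.16·2 + 0.16·3 + 0.08·3 + 0.22·4 = 2.98 bits/symbol.

2.98 bits/symbol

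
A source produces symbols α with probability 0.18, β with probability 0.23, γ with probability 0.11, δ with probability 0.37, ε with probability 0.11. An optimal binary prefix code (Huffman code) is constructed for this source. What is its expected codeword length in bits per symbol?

2.22 bits/symbol

Repeatedly combine the two least-probable nodes; the expected code length is the sum of the merged weights.
merge 11/100 + 11/100 → 11/50
merge 9/50 + 11/50 → 2/5
merge 23/100 + 37/100 → 3/5
merge 2/5 + 3/5 → 1
L = 11/50 + 2/5 + 3/5 + 1 = 111/50 = 2.22 bits/symbol.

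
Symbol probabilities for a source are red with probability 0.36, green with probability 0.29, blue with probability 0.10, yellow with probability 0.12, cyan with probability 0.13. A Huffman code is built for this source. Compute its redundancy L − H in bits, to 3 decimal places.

Entropy H = −Σ p log₂ p ≈ 2.1304 bits.
Huffman merges: 1/10+3/25→11/50; 13/100+11/50→7/20; 29/100+7/20→16/25; 9/25+16/25→1. L = 221/100 ≈ 2.2100.
L − H = 2.2100 − 2.1304 = 0.080 bits.

0.080 bits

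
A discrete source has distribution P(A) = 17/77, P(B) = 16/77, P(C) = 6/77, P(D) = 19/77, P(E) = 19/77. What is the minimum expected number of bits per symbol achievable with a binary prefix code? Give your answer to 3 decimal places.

Repeatedly combine the two least-probable nodes; the expected code length is the sum of the merged weights.
merge 6/77 + 16/77 → 2/7
merge 17/77 + 19/77 → 36/77
merge 19/77 + 2/7 → 41/77
merge 36/77 + 41/77 → 1
L = 2/7 + 36/77 + 41/77 + 1 = 16/7 ≈ 2.286 bits/symbol.

2.286 bits/symbol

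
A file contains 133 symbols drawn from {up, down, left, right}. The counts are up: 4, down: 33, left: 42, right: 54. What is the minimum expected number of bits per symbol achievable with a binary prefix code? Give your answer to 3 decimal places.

1.872 bits/symbol

Probabilities are the counts divided by 133.
Repeatedly combine the two least-probable nodes; the expected code length is the sum of the merged weights.
merge 4/133 + 33/133 → 37/133
merge 37/133 + 6/19 → 79/133
merge 54/133 + 79/133 → 1
L = 37/133 + 79/133 + 1 = 249/133 ≈ 1.872 bits/symbol.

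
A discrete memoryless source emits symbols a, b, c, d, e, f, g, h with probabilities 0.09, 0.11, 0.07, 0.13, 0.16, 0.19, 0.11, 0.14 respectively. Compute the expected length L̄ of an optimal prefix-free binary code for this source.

Repeatedly combine the two least-probable nodes; the expected code length is the sum of the merged weights.
merge 7/100 + 9/100 → 4/25
merge 11/100 + 11/100 → 11/50
merge 13/100 + 7/50 → 27/100
merge 4/25 + 4/25 → 8/25
merge 19/100 + 11/50 → 41/100
merge 27/100 + 8/25 → 59/100
merge 41/100 + 59/100 → 1
L = 4/25 + 11/50 + 27/100 + 8/25 + 41/100 + 59/100 + 1 = 297/100 = 2.97 bits/symbol.

2.97 bits/symbol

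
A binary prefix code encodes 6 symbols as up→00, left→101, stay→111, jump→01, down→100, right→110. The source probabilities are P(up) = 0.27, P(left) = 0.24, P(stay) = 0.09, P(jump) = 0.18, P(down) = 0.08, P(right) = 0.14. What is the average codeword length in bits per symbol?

2.55 bits/symbol

L̄ = Σ pᵢ·ℓᵢ = 0.27·2 + 0.24·3 + 0.09·3 + 0.18·2 + 0.08·3 + 0.14·3 = 2.55 bits/symbol.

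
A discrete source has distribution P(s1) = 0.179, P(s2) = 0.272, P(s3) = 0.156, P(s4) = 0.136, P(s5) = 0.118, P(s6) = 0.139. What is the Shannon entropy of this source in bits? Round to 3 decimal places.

2.524 bits

H = −Σ pᵢ log₂ pᵢ.
−0.179·log₂(0.179) = 0.4443
−0.272·log₂(0.272) = 0.5109
−0.156·log₂(0.156) = 0.4181
−0.136·log₂(0.136) = 0.3915
−0.118·log₂(0.118) = 0.3638
−0.139·log₂(0.139) = 0.3957
Sum ≈ 2.5243 → 2.524 bits.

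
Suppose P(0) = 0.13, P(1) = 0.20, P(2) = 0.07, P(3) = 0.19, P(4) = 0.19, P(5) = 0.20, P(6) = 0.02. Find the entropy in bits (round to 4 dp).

H = −Σ pᵢ log₂ pᵢ.
−0.13·log₂(0.13) = 0.3826
−0.20·log₂(0.20) = 0.4644
−0.07·log₂(0.07) = 0.2686
−0.19·log₂(0.19) = 0.4552
−0.19·log₂(0.19) = 0.4552
−0.20·log₂(0.20) = 0.4644
−0.02·log₂(0.02) = 0.1129
Sum ≈ 2.6033 → 2.6033 bits.

2.6033 bits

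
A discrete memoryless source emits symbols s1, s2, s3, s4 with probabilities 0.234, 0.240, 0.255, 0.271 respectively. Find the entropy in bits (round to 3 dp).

1.998 bits

H = −Σ pᵢ log₂ pᵢ.
−0.234·log₂(0.234) = 0.4903
−0.240·log₂(0.240) = 0.4941
−0.255·log₂(0.255) = 0.5027
−0.271·log₂(0.271) = 0.5105
Sum ≈ 1.9976 → 1.998 bits.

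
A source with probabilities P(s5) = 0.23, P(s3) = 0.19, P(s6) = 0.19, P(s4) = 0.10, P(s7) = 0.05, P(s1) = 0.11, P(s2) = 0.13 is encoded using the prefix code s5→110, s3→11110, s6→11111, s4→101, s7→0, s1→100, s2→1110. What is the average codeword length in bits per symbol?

3.79 bits/symbol

L̄ = Σ pᵢ·ℓᵢ = 0.23·3 + 0.19·5 + 0.19·5 + 0.10·3 + 0.05·1 + 0.11·3 + 0.13·4 = 3.79 bits/symbol.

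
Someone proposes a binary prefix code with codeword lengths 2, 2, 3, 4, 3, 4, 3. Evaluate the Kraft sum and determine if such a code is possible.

1; yes

With common denominator 2^4 = 16: Σ 2^(−ℓᵢ) = 4/16 + 4/16 + 2/16 + 1/16 + 2/16 + 1/16 + 2/16 = 16/16 = 1.
Kraft's inequality requires Σ ≤ 1; here Σ = 1 ≤ 1, so such a prefix code exists.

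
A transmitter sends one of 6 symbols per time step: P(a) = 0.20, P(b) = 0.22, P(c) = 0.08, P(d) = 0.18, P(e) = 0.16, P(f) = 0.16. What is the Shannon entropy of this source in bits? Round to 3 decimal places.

2.528 bits

H = −Σ pᵢ log₂ pᵢ.
−0.20·log₂(0.20) = 0.4644
−0.22·log₂(0.22) = 0.4806
−0.08·log₂(0.08) = 0.2915
−0.18·log₂(0.18) = 0.4453
−0.16·log₂(0.16) = 0.4230
−0.16·log₂(0.16) = 0.4230
Sum ≈ 2.5278 → 2.528 bits.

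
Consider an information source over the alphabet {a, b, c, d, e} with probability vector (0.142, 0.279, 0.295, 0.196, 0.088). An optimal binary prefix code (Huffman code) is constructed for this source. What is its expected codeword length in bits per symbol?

Repeatedly combine the two least-probable nodes; the expected code length is the sum of the merged weights.
merge 11/125 + 71/500 → 23/100
merge 49/250 + 23/100 → 213/500
merge 279/1000 + 59/200 → 287/500
merge 213/500 + 287/500 → 1
L = 23/100 + 213/500 + 287/500 + 1 = 223/100 = 2.23 bits/symbol.

2.23 bits/symbol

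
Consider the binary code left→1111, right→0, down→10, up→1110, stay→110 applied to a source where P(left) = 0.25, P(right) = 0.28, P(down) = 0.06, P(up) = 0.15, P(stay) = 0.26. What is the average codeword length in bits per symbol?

L̄ = Σ pᵢ·ℓᵢ = 0.25·4 + 0.28·1 + 0.06·2 + 0.15·4 + 0.26·3 = 2.78 bits/symbol.

2.78 bits/symbol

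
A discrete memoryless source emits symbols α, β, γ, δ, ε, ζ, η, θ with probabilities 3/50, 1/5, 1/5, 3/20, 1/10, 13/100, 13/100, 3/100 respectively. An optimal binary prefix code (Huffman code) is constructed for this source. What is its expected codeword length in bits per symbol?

2.88 bits/symbol

Repeatedly combine the two least-probable nodes; the expected code length is the sum of the merged weights.
merge 3/100 + 3/50 → 9/100
merge 9/100 + 1/10 → 19/100
merge 13/100 + 13/100 → 13/50
merge 3/20 + 19/100 → 17/50
merge 1/5 + 1/5 → 2/5
merge 13/50 + 17/50 → 3/5
merge 2/5 + 3/5 → 1
L = 9/100 + 19/100 + 13/50 + 17/50 + 2/5 + 3/5 + 1 = 72/25 = 2.88 bits/symbol.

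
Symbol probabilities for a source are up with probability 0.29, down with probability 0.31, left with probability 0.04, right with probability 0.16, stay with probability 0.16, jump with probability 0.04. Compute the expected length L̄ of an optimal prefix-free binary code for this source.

2.32 bits/symbol

Repeatedly combine the two least-probable nodes; the expected code length is the sum of the merged weights.
merge 1/25 + 1/25 → 2/25
merge 2/25 + 4/25 → 6/25
merge 4/25 + 6/25 → 2/5
merge 29/100 + 31/100 → 3/5
merge 2/5 + 3/5 → 1
L = 2/25 + 6/25 + 2/5 + 3/5 + 1 = 58/25 = 2.32 bits/symbol.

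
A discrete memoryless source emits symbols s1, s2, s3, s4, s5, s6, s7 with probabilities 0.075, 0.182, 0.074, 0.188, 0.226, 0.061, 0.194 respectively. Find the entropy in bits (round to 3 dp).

H = −Σ pᵢ log₂ pᵢ.
−0.075·log₂(0.075) = 0.2803
−0.182·log₂(0.182) = 0.4474
−0.074·log₂(0.074) = 0.2780
−0.188·log₂(0.188) = 0.4533
−0.226·log₂(0.226) = 0.4849
−0.061·log₂(0.061) = 0.2461
−0.194·log₂(0.194) = 0.4590
Sum ≈ 2.6489 → 2.649 bits.

2.649 bits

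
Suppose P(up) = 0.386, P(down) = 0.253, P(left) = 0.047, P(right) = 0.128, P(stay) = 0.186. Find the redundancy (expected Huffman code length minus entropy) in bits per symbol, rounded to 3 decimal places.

Entropy H = −Σ p log₂ p ≈ 2.0700 bits.
Huffman merges: 47/1000+16/125→7/40; 7/40+93/500→361/1000; 253/1000+361/1000→307/500; 193/500+307/500→1. L = 43/20 ≈ 2.1500.
L − H = 2.1500 − 2.0700 = 0.080 bits.

0.080 bits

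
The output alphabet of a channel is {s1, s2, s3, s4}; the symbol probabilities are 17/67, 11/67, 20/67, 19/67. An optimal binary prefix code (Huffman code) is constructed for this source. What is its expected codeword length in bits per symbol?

2 bits/symbol

Repeatedly combine the two least-probable nodes; the expected code length is the sum of the merged weights.
merge 11/67 + 17/67 → 28/67
merge 19/67 + 20/67 → 39/67
merge 28/67 + 39/67 → 1
L = 28/67 + 39/67 + 1 = 2 bits/symbol.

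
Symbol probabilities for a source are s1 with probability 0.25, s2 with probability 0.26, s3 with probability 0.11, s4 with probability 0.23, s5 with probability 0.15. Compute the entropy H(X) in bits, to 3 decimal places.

H = −Σ pᵢ log₂ pᵢ.
−0.25·log₂(0.25) = 0.5000
−0.26·log₂(0.26) = 0.5053
−0.11·log₂(0.11) = 0.3503
−0.23·log₂(0.23) = 0.4877
−0.15·log₂(0.15) = 0.4105
Sum ≈ 2.2538 → 2.254 bits.

2.254 bits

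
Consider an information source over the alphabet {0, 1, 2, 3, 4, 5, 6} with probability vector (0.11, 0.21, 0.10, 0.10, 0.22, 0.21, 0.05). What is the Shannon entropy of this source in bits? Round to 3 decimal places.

H = −Σ pᵢ log₂ pᵢ.
−0.11·log₂(0.11) = 0.3503
−0.21·log₂(0.21) = 0.4728
−0.10·log₂(0.10) = 0.3322
−0.10·log₂(0.10) = 0.3322
−0.22·log₂(0.22) = 0.4806
−0.21·log₂(0.21) = 0.4728
−0.05·log₂(0.05) = 0.2161
Sum ≈ 2.6570 → 2.657 bits.

2.657 bits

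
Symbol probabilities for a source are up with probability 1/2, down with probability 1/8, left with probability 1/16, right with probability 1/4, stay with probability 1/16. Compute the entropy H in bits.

Each probability is a power of 1/2, so log₂(1/p) is an integer.
H = Σ p·log₂(1/p) = 1/2·1 + 1/8·3 + 1/16·4 + 1/4·2 + 1/16·4 = 1.875 bits.

1.875 bits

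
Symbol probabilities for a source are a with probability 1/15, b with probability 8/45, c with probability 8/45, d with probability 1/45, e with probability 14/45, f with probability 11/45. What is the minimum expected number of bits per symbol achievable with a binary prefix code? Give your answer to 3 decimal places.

2.356 bits/symbol

Repeatedly combine the two least-probable nodes; the expected code length is the sum of the merged weights.
merge 1/45 + 1/15 → 4/45
merge 4/45 + 8/45 → 4/15
merge 8/45 + 11/45 → 19/45
merge 4/15 + 14/45 → 26/45
merge 19/45 + 26/45 → 1
L = 4/45 + 4/15 + 19/45 + 26/45 + 1 = 106/45 ≈ 2.356 bits/symbol.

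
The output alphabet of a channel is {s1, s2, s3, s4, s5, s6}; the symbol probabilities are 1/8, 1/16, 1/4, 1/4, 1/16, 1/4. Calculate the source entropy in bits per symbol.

2.375 bits

Each probability is a power of 1/2, so log₂(1/p) is an integer.
H = Σ p·log₂(1/p) = 1/8·3 + 1/16·4 + 1/4·2 + 1/4·2 + 1/16·4 + 1/4·2 = 2.375 bits.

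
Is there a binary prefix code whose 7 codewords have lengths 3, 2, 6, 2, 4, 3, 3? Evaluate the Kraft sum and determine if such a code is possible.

0.953125; yes

With common denominator 2^6 = 64: Σ 2^(−ℓᵢ) = 8/64 + 16/64 + 1/64 + 16/64 + 4/64 + 8/64 + 8/64 = 61/64 = 0.953125.
Kraft's inequality requires Σ ≤ 1; here Σ = 0.953125 ≤ 1, so such a prefix code exists.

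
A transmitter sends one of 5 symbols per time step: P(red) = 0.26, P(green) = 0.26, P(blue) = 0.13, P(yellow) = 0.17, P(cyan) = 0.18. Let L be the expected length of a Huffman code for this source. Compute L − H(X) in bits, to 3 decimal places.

Entropy H = −Σ p log₂ p ≈ 2.2731 bits.
Huffman merges: 13/100+17/100→3/10; 9/50+13/50→11/25; 13/50+3/10→14/25; 11/25+14/25→1. L = 23/10 ≈ 2.3000.
L − H = 2.3000 − 2.2731 = 0.027 bits.

0.027 bits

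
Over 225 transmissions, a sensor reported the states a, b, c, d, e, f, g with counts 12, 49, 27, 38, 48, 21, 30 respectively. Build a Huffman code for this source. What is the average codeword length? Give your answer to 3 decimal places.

2.716 bits/symbol

Probabilities are the counts divided by 225.
Repeatedly combine the two least-probable nodes; the expected code length is the sum of the merged weights.
merge 4/75 + 7/75 → 11/75
merge 3/25 + 2/15 → 19/75
merge 11/75 + 38/225 → 71/225
merge 16/75 + 49/225 → 97/225
merge 19/75 + 71/225 → 128/225
merge 97/225 + 128/225 → 1
L = 11/75 + 19/75 + 71/225 + 97/225 + 128/225 + 1 = 611/225 ≈ 2.716 bits/symbol.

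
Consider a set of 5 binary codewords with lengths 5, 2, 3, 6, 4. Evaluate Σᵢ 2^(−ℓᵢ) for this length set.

With common denominator 2^6 = 64: Σ 2^(−ℓᵢ) = 2/64 + 16/64 + 8/64 + 1/64 + 4/64 = 31/64 = 0.484375.

0.484375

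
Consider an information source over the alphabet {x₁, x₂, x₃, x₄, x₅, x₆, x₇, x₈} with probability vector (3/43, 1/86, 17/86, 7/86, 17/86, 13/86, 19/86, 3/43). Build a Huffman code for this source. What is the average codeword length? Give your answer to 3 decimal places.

Repeatedly combine the two least-probable nodes; the expected code length is the sum of the merged weights.
merge 1/86 + 3/43 → 7/86
merge 3/43 + 7/86 → 13/86
merge 7/86 + 13/86 → 10/43
merge 13/86 + 17/86 → 15/43
merge 17/86 + 19/86 → 18/43
merge 10/43 + 15/43 → 25/43
merge 18/43 + 25/43 → 1
L = 7/86 + 13/86 + 10/43 + 15/43 + 18/43 + 25/43 + 1 = 121/43 ≈ 2.814 bits/symbol.

2.814 bits/symbol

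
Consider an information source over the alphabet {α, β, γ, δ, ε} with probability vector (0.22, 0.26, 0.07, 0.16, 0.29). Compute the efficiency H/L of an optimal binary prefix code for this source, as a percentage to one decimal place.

Entropy H = −Σ p log₂ p ≈ 2.1953 bits.
Huffman merges: 7/100+4/25→23/100; 11/50+23/100→9/20; 13/50+29/100→11/20; 9/20+11/20→1. L = 223/100 ≈ 2.2300.
Efficiency = H/L = 2.1953/2.2300 = 98.4%.

98.4%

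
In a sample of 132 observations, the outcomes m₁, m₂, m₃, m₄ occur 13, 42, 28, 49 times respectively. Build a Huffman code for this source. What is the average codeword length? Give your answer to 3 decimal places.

1.939 bits/symbol

Probabilities are the counts divided by 132.
Repeatedly combine the two least-probable nodes; the expected code length is the sum of the merged weights.
merge 13/132 + 7/33 → 41/132
merge 41/132 + 7/22 → 83/132
merge 49/132 + 83/132 → 1
L = 41/132 + 83/132 + 1 = 64/33 ≈ 1.939 bits/symbol.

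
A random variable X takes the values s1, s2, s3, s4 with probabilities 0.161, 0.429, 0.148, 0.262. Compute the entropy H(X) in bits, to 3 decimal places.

1.862 bits

H = −Σ pᵢ log₂ pᵢ.
−0.161·log₂(0.161) = 0.4242
−0.429·log₂(0.429) = 0.5238
−0.148·log₂(0.148) = 0.4079
−0.262·log₂(0.262) = 0.5063
Sum ≈ 1.8622 → 1.862 bits.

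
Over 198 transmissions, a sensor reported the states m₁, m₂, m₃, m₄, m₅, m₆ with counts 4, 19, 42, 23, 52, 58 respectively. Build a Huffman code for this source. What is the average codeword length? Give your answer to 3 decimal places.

Probabilities are the counts divided by 198.
Repeatedly combine the two least-probable nodes; the expected code length is the sum of the merged weights.
merge 2/99 + 19/198 → 23/198
merge 23/198 + 23/198 → 23/99
merge 7/33 + 23/99 → 4/9
merge 26/99 + 29/99 → 5/9
merge 4/9 + 5/9 → 1
L = 23/198 + 23/99 + 4/9 + 5/9 + 1 = 155/66 ≈ 2.348 bits/symbol.

2.348 bits/symbol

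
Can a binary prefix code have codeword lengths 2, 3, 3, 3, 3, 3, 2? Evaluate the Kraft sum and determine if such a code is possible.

1.125; no

With common denominator 2^3 = 8: Σ 2^(−ℓᵢ) = 2/8 + 1/8 + 1/8 + 1/8 + 1/8 + 1/8 + 2/8 = 9/8 = 1.125.
Kraft's inequality requires Σ ≤ 1; here Σ = 1.125 > 1, so no such prefix code exists.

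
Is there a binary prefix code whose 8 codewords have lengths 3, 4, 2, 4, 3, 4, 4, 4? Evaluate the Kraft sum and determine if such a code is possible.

0.8125; yes

With common denominator 2^4 = 16: Σ 2^(−ℓᵢ) = 2/16 + 1/16 + 4/16 + 1/16 + 2/16 + 1/16 + 1/16 + 1/16 = 13/16 = 0.8125.
Kraft's inequality requires Σ ≤ 1; here Σ = 0.8125 ≤ 1, so such a prefix code exists.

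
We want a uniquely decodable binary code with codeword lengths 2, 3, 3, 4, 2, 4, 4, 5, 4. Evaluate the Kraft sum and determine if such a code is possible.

With common denominator 2^5 = 32: Σ 2^(−ℓᵢ) = 8/32 + 4/32 + 4/32 + 2/32 + 8/32 + 2/32 + 2/32 + 1/32 + 2/32 = 33/32 = 1.03125.
Kraft's inequality requires Σ ≤ 1; here Σ = 1.03125 > 1, so no such prefix code exists.

1.03125; no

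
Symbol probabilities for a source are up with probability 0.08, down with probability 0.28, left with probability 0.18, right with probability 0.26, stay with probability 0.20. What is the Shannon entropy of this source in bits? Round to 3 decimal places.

H = −Σ pᵢ log₂ pᵢ.
−0.08·log₂(0.08) = 0.2915
−0.28·log₂(0.28) = 0.5142
−0.18·log₂(0.18) = 0.4453
−0.26·log₂(0.26) = 0.5053
−0.20·log₂(0.20) = 0.4644
Sum ≈ 2.2207 → 2.221 bits.

2.221 bits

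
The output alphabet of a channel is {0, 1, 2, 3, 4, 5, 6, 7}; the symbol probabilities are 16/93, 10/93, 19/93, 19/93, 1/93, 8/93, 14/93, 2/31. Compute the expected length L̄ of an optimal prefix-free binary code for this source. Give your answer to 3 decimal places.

Repeatedly combine the two least-probable nodes; the expected code length is the sum of the merged weights.
merge 1/93 + 2/31 → 7/93
merge 7/93 + 8/93 → 5/31
merge 10/93 + 14/93 → 8/31
merge 5/31 + 16/93 → 1/3
merge 19/93 + 19/93 → 38/93
merge 8/31 + 1/3 → 55/93
merge 38/93 + 55/93 → 1
L = 7/93 + 5/31 + 8/31 + 1/3 + 38/93 + 55/93 + 1 = 263/93 ≈ 2.828 bits/symbol.

2.828 bits/symbol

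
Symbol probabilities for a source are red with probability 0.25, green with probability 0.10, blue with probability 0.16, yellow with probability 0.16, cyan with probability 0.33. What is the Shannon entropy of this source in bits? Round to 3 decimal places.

2.206 bits

H = −Σ pᵢ log₂ pᵢ.
−0.25·log₂(0.25) = 0.5000
−0.10·log₂(0.10) = 0.3322
−0.16·log₂(0.16) = 0.4230
−0.16·log₂(0.16) = 0.4230
−0.33·log₂(0.33) = 0.5278
Sum ≈ 2.2060 → 2.206 bits.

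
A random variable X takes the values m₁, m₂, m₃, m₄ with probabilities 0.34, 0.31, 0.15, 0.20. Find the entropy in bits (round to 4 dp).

1.9279 bits

H = −Σ pᵢ log₂ pᵢ.
−0.34·log₂(0.34) = 0.5292
−0.31·log₂(0.31) = 0.5238
−0.15·log₂(0.15) = 0.4105
−0.20·log₂(0.20) = 0.4644
Sum ≈ 1.9279 → 1.9279 bits.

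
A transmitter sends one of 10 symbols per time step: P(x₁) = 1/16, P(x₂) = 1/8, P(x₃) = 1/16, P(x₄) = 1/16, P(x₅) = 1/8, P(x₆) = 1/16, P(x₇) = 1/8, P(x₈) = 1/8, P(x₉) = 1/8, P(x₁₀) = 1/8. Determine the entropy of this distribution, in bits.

Each probability is a power of 1/2, so log₂(1/p) is an integer.
H = Σ p·log₂(1/p) = 1/16·4 + 1/8·3 + 1/16·4 + 1/16·4 + 1/8·3 + 1/16·4 + 1/8·3 + 1/8·3 + 1/8·3 + 1/8·3 = 3.25 bits.

3.25 bits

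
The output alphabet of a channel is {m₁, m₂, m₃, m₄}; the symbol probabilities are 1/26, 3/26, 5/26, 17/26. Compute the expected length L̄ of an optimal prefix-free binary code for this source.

1.5 bits/symbol

Repeatedly combine the two least-probable nodes; the expected code length is the sum of the merged weights.
merge 1/26 + 3/26 → 2/13
merge 2/13 + 5/26 → 9/26
merge 9/26 + 17/26 → 1
L = 2/13 + 9/26 + 1 = 3/2 = 1.5 bits/symbol.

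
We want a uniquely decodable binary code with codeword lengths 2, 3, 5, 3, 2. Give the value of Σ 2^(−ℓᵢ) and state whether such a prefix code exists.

0.78125; yes

With common denominator 2^5 = 32: Σ 2^(−ℓᵢ) = 8/32 + 4/32 + 1/32 + 4/32 + 8/32 = 25/32 = 0.78125.
Kraft's inequality requires Σ ≤ 1; here Σ = 0.78125 ≤ 1, so such a prefix code exists.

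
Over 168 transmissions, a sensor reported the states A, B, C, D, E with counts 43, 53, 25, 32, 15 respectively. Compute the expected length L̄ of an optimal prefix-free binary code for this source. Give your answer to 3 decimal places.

2.238 bits/symbol

Probabilities are the counts divided by 168.
Repeatedly combine the two least-probable nodes; the expected code length is the sum of the merged weights.
merge 5/56 + 25/168 → 5/21
merge 4/21 + 5/21 → 3/7
merge 43/168 + 53/168 → 4/7
merge 3/7 + 4/7 → 1
L = 5/21 + 3/7 + 4/7 + 1 = 47/21 ≈ 2.238 bits/symbol.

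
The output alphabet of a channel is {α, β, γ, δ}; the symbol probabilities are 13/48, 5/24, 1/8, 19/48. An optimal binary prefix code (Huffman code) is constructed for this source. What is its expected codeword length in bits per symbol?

Repeatedly combine the two least-probable nodes; the expected code length is the sum of the merged weights.
merge 1/8 + 5/24 → 1/3
merge 13/48 + 1/3 → 29/48
merge 19/48 + 29/48 → 1
L = 1/3 + 29/48 + 1 = 31/16 = 1.9375 bits/symbol.

1.9375 bits/symbol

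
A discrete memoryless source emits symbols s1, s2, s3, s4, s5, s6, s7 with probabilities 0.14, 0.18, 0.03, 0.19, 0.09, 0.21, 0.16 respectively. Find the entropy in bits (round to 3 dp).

2.658 bits

H = −Σ pᵢ log₂ pᵢ.
−0.14·log₂(0.14) = 0.3971
−0.18·log₂(0.18) = 0.4453
−0.03·log₂(0.03) = 0.1518
−0.19·log₂(0.19) = 0.4552
−0.09·log₂(0.09) = 0.3127
−0.21·log₂(0.21) = 0.4728
−0.16·log₂(0.16) = 0.4230
Sum ≈ 2.6579 → 2.658 bits.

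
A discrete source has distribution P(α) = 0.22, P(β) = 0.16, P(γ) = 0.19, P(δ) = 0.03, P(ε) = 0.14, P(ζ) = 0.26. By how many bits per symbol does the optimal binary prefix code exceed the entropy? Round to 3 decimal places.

Entropy H = −Σ p log₂ p ≈ 2.4130 bits.
Huffman merges: 3/100+7/50→17/100; 4/25+17/100→33/100; 19/100+11/50→41/100; 13/50+33/100→59/100; 41/100+59/100→1. L = 5/2 ≈ 2.5000.
L − H = 2.5000 − 2.4130 = 0.087 bits.

0.087 bits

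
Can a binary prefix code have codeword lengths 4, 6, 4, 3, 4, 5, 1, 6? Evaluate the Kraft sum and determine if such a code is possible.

With common denominator 2^6 = 64: Σ 2^(−ℓᵢ) = 4/64 + 1/64 + 4/64 + 8/64 + 4/64 + 2/64 + 32/64 + 1/64 = 56/64 = 0.875.
Kraft's inequality requires Σ ≤ 1; here Σ = 0.875 ≤ 1, so such a prefix code exists.

0.875; yes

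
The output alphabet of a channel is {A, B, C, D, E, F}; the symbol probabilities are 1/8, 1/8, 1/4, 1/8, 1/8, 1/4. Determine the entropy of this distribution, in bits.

2.5 bits

Each probability is a power of 1/2, so log₂(1/p) is an integer.
H = Σ p·log₂(1/p) = 1/8·3 + 1/8·3 + 1/4·2 + 1/8·3 + 1/8·3 + 1/4·2 = 2.5 bits.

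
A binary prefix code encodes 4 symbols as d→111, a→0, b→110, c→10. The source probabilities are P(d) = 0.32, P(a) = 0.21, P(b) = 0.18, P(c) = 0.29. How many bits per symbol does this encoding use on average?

L̄ = Σ pᵢ·ℓᵢ = 0.32·3 + 0.21·1 + 0.18·3 + 0.29·2 = 2.29 bits/symbol.

2.29 bits/symbol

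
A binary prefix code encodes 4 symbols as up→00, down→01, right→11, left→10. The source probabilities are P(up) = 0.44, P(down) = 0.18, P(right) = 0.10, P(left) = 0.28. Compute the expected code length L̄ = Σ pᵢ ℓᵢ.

2 bits/symbol

L̄ = Σ pᵢ·ℓᵢ = 0.44·2 + 0.18·2 + 0.10·2 + 0.28·2 = 2 bits/symbol.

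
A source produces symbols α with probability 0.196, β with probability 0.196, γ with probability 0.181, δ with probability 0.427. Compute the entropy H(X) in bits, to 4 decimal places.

H = −Σ pᵢ log₂ pᵢ.
−0.196·log₂(0.196) = 0.4608
−0.196·log₂(0.196) = 0.4608
−0.181·log₂(0.181) = 0.4463
−0.427·log₂(0.427) = 0.5242
Sum ≈ 1.8922 → 1.8922 bits.

1.8922 bits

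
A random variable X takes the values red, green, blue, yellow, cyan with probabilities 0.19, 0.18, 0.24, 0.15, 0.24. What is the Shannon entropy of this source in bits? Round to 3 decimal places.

2.299 bits

H = −Σ pᵢ log₂ pᵢ.
−0.19·log₂(0.19) = 0.4552
−0.18·log₂(0.18) = 0.4453
−0.24·log₂(0.24) = 0.4941
−0.15·log₂(0.15) = 0.4105
−0.24·log₂(0.24) = 0.4941
Sum ≈ 2.2993 → 2.299 bits.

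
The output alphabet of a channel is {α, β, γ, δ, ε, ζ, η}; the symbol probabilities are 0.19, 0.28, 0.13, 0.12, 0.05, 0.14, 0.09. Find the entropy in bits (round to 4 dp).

H = −Σ pᵢ log₂ pᵢ.
−0.19·log₂(0.19) = 0.4552
−0.28·log₂(0.28) = 0.5142
−0.13·log₂(0.13) = 0.3826
−0.12·log₂(0.12) = 0.3671
−0.05·log₂(0.05) = 0.2161
−0.14·log₂(0.14) = 0.3971
−0.09·log₂(0.09) = 0.3127
Sum ≈ 2.6450 → 2.6450 bits.

2.6450 bits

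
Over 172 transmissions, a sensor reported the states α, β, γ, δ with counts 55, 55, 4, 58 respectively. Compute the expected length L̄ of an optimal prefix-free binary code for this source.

2 bits/symbol

Probabilities are the counts divided by 172.
Repeatedly combine the two least-probable nodes; the expected code length is the sum of the merged weights.
merge 1/43 + 55/172 → 59/172
merge 55/172 + 29/86 → 113/172
merge 59/172 + 113/172 → 1
L = 59/172 + 113/172 + 1 = 2 bits/symbol.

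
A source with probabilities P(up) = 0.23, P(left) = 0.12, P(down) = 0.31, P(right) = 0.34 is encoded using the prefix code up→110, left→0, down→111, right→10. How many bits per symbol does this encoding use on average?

L̄ = Σ pᵢ·ℓᵢ = 0.23·3 + 0.12·1 + 0.31·3 + 0.34·2 = 2.42 bits/symbol.

2.42 bits/symbol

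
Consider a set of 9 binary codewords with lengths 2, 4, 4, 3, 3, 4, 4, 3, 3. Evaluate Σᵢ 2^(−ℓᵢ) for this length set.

1

With common denominator 2^4 = 16: Σ 2^(−ℓᵢ) = 4/16 + 1/16 + 1/16 + 2/16 + 2/16 + 1/16 + 1/16 + 2/16 + 2/16 = 16/16 = 1.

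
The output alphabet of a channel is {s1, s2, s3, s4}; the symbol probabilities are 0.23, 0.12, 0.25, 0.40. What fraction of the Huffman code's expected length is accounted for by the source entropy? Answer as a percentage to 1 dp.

96.6%

Entropy H = −Σ p log₂ p ≈ 1.8835 bits.
Huffman merges: 3/25+23/100→7/20; 1/4+7/20→3/5; 2/5+3/5→1. L = 39/20 ≈ 1.9500.
Efficiency = H/L = 1.8835/1.9500 = 96.6%.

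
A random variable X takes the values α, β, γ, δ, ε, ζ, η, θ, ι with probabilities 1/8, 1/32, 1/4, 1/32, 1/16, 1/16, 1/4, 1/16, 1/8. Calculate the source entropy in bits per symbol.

Each probability is a power of 1/2, so log₂(1/p) is an integer.
H = Σ p·log₂(1/p) = 1/8·3 + 1/32·5 + 1/4·2 + 1/32·5 + 1/16·4 + 1/16·4 + 1/4·2 + 1/16·4 + 1/8·3 = 2.8125 bits.

2.8125 bits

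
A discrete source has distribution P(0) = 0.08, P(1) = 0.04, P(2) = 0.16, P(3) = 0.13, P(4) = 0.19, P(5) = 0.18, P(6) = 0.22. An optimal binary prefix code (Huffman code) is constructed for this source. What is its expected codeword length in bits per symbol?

2.71 bits/symbol

Repeatedly combine the two least-probable nodes; the expected code length is the sum of the merged weights.
merge 1/25 + 2/25 → 3/25
merge 3/25 + 13/100 → 1/4
merge 4/25 + 9/50 → 17/50
merge 19/100 + 11/50 → 41/100
merge 1/4 + 17/50 → 59/100
merge 41/100 + 59/100 → 1
L = 3/25 + 1/4 + 17/50 + 41/100 + 59/100 + 1 = 271/100 = 2.71 bits/symbol.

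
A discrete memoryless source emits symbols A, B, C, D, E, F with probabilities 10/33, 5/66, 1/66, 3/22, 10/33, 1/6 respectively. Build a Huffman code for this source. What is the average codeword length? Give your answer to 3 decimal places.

Repeatedly combine the two least-probable nodes; the expected code length is the sum of the merged weights.
merge 1/66 + 5/66 → 1/11
merge 1/11 + 3/22 → 5/22
merge 1/6 + 5/22 → 13/33
merge 10/33 + 10/33 → 20/33
merge 13/33 + 20/33 → 1
L = 1/11 + 5/22 + 13/33 + 20/33 + 1 = 51/22 ≈ 2.318 bits/symbol.

2.318 bits/symbol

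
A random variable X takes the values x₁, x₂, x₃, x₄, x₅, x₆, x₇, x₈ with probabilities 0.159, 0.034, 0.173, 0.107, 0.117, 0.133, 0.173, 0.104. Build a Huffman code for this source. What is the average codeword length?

2.965 bits/symbol

Repeatedly combine the two least-probable nodes; the expected code length is the sum of the merged weights.
merge 17/500 + 13/125 → 69/500
merge 107/1000 + 117/1000 → 28/125
merge 133/1000 + 69/500 → 271/1000
merge 159/1000 + 173/1000 → 83/250
merge 173/1000 + 28/125 → 397/1000
merge 271/1000 + 83/250 → 603/1000
merge 397/1000 + 603/1000 → 1
L = 69/500 + 28/125 + 271/1000 + 83/250 + 397/1000 + 603/1000 + 1 = 593/200 = 2.965 bits/symbol.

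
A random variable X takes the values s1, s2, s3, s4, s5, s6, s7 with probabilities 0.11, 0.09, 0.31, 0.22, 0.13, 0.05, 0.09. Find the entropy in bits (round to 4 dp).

H = −Σ pᵢ log₂ pᵢ.
−0.11·log₂(0.11) = 0.3503
−0.09·log₂(0.09) = 0.3127
−0.31·log₂(0.31) = 0.5238
−0.22·log₂(0.22) = 0.4806
−0.13·log₂(0.13) = 0.3826
−0.05·log₂(0.05) = 0.2161
−0.09·log₂(0.09) = 0.3127
Sum ≈ 2.5787 → 2.5787 bits.

2.5787 bits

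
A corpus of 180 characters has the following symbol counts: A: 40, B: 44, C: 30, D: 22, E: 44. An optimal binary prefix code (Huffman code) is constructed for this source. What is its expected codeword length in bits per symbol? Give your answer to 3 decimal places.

2.289 bits/symbol

Probabilities are the counts divided by 180.
Repeatedly combine the two least-probable nodes; the expected code length is the sum of the merged weights.
merge 11/90 + 1/6 → 13/45
merge 2/9 + 11/45 → 7/15
merge 11/45 + 13/45 → 8/15
merge 7/15 + 8/15 → 1
L = 13/45 + 7/15 + 8/15 + 1 = 103/45 ≈ 2.289 bits/symbol.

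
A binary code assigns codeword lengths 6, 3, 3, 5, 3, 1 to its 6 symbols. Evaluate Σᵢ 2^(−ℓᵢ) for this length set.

With common denominator 2^6 = 64: Σ 2^(−ℓᵢ) = 1/64 + 8/64 + 8/64 + 2/64 + 8/64 + 32/64 = 59/64 = 0.921875.

0.921875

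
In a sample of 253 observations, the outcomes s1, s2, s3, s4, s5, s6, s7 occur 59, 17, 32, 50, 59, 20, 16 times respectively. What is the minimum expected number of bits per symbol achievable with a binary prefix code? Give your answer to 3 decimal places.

2.664 bits/symbol

Probabilities are the counts divided by 253.
Repeatedly combine the two least-probable nodes; the expected code length is the sum of the merged weights.
merge 16/253 + 17/253 → 3/23
merge 20/253 + 32/253 → 52/253
merge 3/23 + 50/253 → 83/253
merge 52/253 + 59/253 → 111/253
merge 59/253 + 83/253 → 142/253
merge 111/253 + 142/253 → 1
L = 3/23 + 52/253 + 83/253 + 111/253 + 142/253 + 1 = 674/253 ≈ 2.664 bits/symbol.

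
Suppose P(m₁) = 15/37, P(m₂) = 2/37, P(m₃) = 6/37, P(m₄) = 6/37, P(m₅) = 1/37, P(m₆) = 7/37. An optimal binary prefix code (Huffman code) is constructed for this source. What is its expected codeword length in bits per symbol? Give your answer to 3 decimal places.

2.270 bits/symbol

Repeatedly combine the two least-probable nodes; the expected code length is the sum of the merged weights.
merge 1/37 + 2/37 → 3/37
merge 3/37 + 6/37 → 9/37
merge 6/37 + 7/37 → 13/37
merge 9/37 + 13/37 → 22/37
merge 15/37 + 22/37 → 1
L = 3/37 + 9/37 + 13/37 + 22/37 + 1 = 84/37 ≈ 2.270 bits/symbol.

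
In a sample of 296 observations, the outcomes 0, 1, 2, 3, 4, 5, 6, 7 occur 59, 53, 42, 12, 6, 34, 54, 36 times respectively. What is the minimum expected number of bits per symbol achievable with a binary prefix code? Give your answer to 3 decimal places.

Probabilities are the counts divided by 296.
Repeatedly combine the two least-probable nodes; the expected code length is the sum of the merged weights.
merge 3/148 + 3/74 → 9/148
merge 9/148 + 17/148 → 13/74
merge 9/74 + 21/148 → 39/148
merge 13/74 + 53/296 → 105/296
merge 27/148 + 59/296 → 113/296
merge 39/148 + 105/296 → 183/296
merge 113/296 + 183/296 → 1
L = 9/148 + 13/74 + 39/148 + 105/296 + 113/296 + 183/296 + 1 = 845/296 ≈ 2.855 bits/symbol.

2.855 bits/symbol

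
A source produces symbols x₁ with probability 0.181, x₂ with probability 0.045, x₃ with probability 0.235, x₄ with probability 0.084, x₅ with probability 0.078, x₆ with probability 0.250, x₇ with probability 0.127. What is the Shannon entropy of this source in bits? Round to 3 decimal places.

H = −Σ pᵢ log₂ pᵢ.
−0.181·log₂(0.181) = 0.4463
−0.045·log₂(0.045) = 0.2013
−0.235·log₂(0.235) = 0.4910
−0.084·log₂(0.084) = 0.3002
−0.078·log₂(0.078) = 0.2871
−0.250·log₂(0.250) = 0.5000
−0.127·log₂(0.127) = 0.3781
Sum ≈ 2.6040 → 2.604 bits.

2.604 bits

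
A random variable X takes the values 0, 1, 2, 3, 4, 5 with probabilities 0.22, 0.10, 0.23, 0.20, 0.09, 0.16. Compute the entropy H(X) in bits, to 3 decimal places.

2.500 bits

H = −Σ pᵢ log₂ pᵢ.
−0.22·log₂(0.22) = 0.4806
−0.10·log₂(0.10) = 0.3322
−0.23·log₂(0.23) = 0.4877
−0.20·log₂(0.20) = 0.4644
−0.09·log₂(0.09) = 0.3127
−0.16·log₂(0.16) = 0.4230
Sum ≈ 2.5005 → 2.500 bits.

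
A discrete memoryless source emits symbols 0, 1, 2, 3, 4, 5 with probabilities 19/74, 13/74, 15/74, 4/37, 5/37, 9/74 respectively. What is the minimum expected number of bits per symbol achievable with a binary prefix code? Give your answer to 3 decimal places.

Repeatedly combine the two least-probable nodes; the expected code length is the sum of the merged weights.
merge 4/37 + 9/74 → 17/74
merge 5/37 + 13/74 → 23/74
merge 15/74 + 17/74 → 16/37
merge 19/74 + 23/74 → 21/37
merge 16/37 + 21/37 → 1
L = 17/74 + 23/74 + 16/37 + 21/37 + 1 = 94/37 ≈ 2.541 bits/symbol.

2.541 bits/symbol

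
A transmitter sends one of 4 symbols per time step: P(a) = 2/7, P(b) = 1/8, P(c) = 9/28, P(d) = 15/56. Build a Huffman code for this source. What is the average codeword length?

Repeatedly combine the two least-probable nodes; the expected code length is the sum of the merged weights.
merge 1/8 + 15/56 → 11/28
merge 2/7 + 9/28 → 17/28
merge 11/28 + 17/28 → 1
L = 11/28 + 17/28 + 1 = 2 bits/symbol.

2 bits/symbol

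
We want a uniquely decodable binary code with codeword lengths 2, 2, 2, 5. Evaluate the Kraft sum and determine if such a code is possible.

0.78125; yes

With common denominator 2^5 = 32: Σ 2^(−ℓᵢ) = 8/32 + 8/32 + 8/32 + 1/32 = 25/32 = 0.78125.
Kraft's inequality requires Σ ≤ 1; here Σ = 0.78125 ≤ 1, so such a prefix code exists.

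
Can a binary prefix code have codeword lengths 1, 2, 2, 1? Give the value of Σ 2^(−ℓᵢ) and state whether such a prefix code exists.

1.5; no

With common denominator 2^2 = 4: Σ 2^(−ℓᵢ) = 2/4 + 1/4 + 1/4 + 2/4 = 6/4 = 1.5.
Kraft's inequality requires Σ ≤ 1; here Σ = 1.5 > 1, so no such prefix code exists.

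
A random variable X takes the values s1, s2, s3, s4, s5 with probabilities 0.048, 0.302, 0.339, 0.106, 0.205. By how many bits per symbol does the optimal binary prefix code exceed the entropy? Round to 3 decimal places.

0.081 bits

Entropy H = −Σ p log₂ p ≈ 2.0729 bits.
Huffman merges: 6/125+53/500→77/500; 77/500+41/200→359/1000; 151/500+339/1000→641/1000; 359/1000+641/1000→1. L = 1077/500 ≈ 2.1540.
L − H = 2.1540 − 2.0729 = 0.081 bits.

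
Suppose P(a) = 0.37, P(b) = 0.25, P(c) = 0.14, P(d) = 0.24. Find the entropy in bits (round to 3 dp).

H = −Σ pᵢ log₂ pᵢ.
−0.37·log₂(0.37) = 0.5307
−0.25·log₂(0.25) = 0.5000
−0.14·log₂(0.14) = 0.3971
−0.24·log₂(0.24) = 0.4941
Sum ≈ 1.9220 → 1.922 bits.

1.922 bits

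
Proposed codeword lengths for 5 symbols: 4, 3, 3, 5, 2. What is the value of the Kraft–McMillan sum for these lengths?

0.59375

With common denominator 2^5 = 32: Σ 2^(−ℓᵢ) = 2/32 + 4/32 + 4/32 + 1/32 + 8/32 = 19/32 = 0.59375.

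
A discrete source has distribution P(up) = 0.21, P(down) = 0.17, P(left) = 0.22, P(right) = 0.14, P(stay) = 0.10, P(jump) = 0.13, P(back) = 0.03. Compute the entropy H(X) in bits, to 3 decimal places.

2.652 bits

H = −Σ pᵢ log₂ pᵢ.
−0.21·log₂(0.21) = 0.4728
−0.17·log₂(0.17) = 0.4346
−0.22·log₂(0.22) = 0.4806
−0.14·log₂(0.14) = 0.3971
−0.10·log₂(0.10) = 0.3322
−0.13·log₂(0.13) = 0.3826
−0.03·log₂(0.03) = 0.1518
Sum ≈ 2.6517 → 2.652 bits.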